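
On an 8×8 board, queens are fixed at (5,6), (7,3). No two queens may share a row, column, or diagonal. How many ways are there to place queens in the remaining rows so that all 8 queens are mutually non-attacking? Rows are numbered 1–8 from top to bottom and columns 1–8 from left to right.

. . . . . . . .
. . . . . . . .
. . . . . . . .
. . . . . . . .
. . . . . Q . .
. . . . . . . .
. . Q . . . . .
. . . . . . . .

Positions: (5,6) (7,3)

3

Branch on row 1: col 1 → 0; col 4 → 2; col 5 → 0; col 7 → 1; col 8 → 0.
Sum: 0 + 2 + 0 + 1 + 0 = 3.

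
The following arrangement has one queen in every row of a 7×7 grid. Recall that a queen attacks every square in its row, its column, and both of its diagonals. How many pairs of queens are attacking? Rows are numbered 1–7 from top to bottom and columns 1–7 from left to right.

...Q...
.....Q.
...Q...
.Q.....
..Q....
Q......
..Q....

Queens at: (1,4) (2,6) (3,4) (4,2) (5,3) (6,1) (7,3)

5

Same column: (1,4)–(3,4) (column 4); (5,3)–(7,3) (column 3).
Same diagonal: (2,6)–(5,3) (|2−5| = |6−3| = 3); (3,4)–(6,1) (|3−6| = |4−1| = 3); (4,2)–(5,3) (|4−5| = |2−3| = 1).
Total attacking pairs: 5.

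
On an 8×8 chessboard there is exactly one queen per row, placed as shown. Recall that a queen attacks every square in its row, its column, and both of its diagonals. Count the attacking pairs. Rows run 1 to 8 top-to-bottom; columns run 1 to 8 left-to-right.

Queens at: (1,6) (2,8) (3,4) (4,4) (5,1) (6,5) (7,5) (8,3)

4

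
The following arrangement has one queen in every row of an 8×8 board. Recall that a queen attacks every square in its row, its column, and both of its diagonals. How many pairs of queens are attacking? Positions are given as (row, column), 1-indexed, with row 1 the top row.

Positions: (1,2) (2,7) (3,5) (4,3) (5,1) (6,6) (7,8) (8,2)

2

Same column: (1,2)–(8,2) (column 2).
Same diagonal: (1,2)–(7,8) (|1−7| = |2−8| = 6).
Total attacking pairs: 2.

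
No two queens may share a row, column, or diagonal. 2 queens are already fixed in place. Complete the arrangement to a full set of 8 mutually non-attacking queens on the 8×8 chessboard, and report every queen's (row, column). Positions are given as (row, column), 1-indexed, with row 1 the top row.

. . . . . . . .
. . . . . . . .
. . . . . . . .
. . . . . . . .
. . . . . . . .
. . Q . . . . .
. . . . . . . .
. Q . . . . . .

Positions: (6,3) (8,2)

Row 1: attacked by (6,3)→{3,8}; (8,2)→{2}. Safe: 1, 4, 5, 6, 7. Place at column 4.
Row 2: attacked by (1,4)→{3,4,5}; (6,3)→{3,7}; (8,2)→{2,8}. Safe: 1, 6. Place at column 1.
Row 3: attacked by (1,4)→{2,4,6}; (2,1)→{1,2}; (6,3)→{3,6}; (8,2)→{2,7}. Safe: 5, 8. Place at column 5.
Row 4: attacked by (1,4)→{1,4,7}; (2,1)→{1,3}; (3,5)→{4,5,6}; (6,3)→{1,3,5}; (8,2)→{2,6}. Safe: 8. Place at column 8.
Row 5: attacked by (1,4)→{4,8}; (2,1)→{1,4}; (3,5)→{3,5,7}; (4,8)→{7,8}; (6,3)→{2,3,4}; (8,2)→{2,5}. Safe: 6. Place at column 6.
Row 7: attacked by (1,4)→{4}; (2,1)→{1,6}; (3,5)→{1,5}; (4,8)→{5,8}; (5,6)→{4,6,8}; (6,3)→{2,3,4}; (8,2)→{1,2,3}. Safe: 7. Place at column 7.
Columns [4, 1, 5, 8, 6, 3, 7, 2], r−c [-3, 1, -2, -4, -1, 3, 0, 6], r+c [5, 3, 8, 12, 11, 9, 14, 10] are all distinct, so no two queens attack.

(1,4) (2,1) (3,5) (4,8) (5,6) (6,3) (7,7) (8,2)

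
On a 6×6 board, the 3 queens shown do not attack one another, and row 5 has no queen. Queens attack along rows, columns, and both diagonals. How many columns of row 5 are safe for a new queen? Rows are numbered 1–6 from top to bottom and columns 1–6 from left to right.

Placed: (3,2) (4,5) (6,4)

1

(3,2) attacks row 5 at column 2 and diagonals 4.
(4,5) attacks row 5 at column 5 and diagonals 4, 6.
(6,4) attacks row 5 at column 4 and diagonals 3, 5.
Attacked columns: {2, 3, 4, 5, 6}. Safe: {1}.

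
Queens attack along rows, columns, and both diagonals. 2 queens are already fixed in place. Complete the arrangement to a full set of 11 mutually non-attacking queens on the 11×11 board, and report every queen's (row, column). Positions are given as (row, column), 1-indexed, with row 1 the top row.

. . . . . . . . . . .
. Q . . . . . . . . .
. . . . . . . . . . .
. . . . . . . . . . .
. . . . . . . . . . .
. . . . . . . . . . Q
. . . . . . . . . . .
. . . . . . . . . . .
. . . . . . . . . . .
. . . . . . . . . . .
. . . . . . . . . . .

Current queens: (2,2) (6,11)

Row 1: attacked by (2,2)→{1,2,3}; (6,11)→{6,11}. Safe: 4, 5, 7, 8, 9, 10. Place at column 5.
Row 3: attacked by (1,5)→{3,5,7}; (2,2)→{1,2,3}; (6,11)→{8,11}. Safe: 4, 6, 9, 10. Place at column 4.
Row 4: attacked by (1,5)→{2,5,8}; (2,2)→{2,4}; (3,4)→{3,4,5}; (6,11)→{9,11}. Safe: 1, 6, 7, 10. Place at column 10.
Row 5: attacked by (1,5)→{1,5,9}; (2,2)→{2,5}; (3,4)→{2,4,6}; (4,10)→{9,10,11}; (6,11)→{10,11}. Safe: 3, 7, 8. Place at column 8.
Row 7: attacked by (1,5)→{5,11}; (2,2)→{2,7}; (3,4)→{4,8}; (4,10)→{7,10}; (5,8)→{6,8,10}; (6,11)→{10,11}. Safe: 1, 3, 9. Place at column 1.
Row 8: attacked by (1,5)→{5}; (2,2)→{2,8}; (3,4)→{4,9}; (4,10)→{6,10}; (5,8)→{5,8,11}; (6,11)→{9,11}; (7,1)→{1,2}. Safe: 3, 7. Place at column 3.
Row 9: attacked by (1,5)→{5}; (2,2)→{2,9}; (3,4)→{4,10}; (4,10)→{5,10}; (5,8)→{4,8}; (6,11)→{8,11}; (7,1)→{1,3}; (8,3)→{2,3,4}. Safe: 6, 7. Place at column 6.
Row 10: attacked by (1,5)→{5}; (2,2)→{2,10}; (3,4)→{4,11}; (4,10)→{4,10}; (5,8)→{3,8}; (6,11)→{7,11}; (7,1)→{1,4}; (8,3)→{1,3,5}; (9,6)→{5,6,7}. Safe: 9. Place at column 9.
Row 11: attacked by (1,5)→{5}; (2,2)→{2,11}; (3,4)→{4}; (4,10)→{3,10}; (5,8)→{2,8}; (6,11)→{6,11}; (7,1)→{1,5}; (8,3)→{3,6}; (9,6)→{4,6,8}; (10,9)→{8,9,10}. Safe: 7. Place at column 7.
Columns [5, 2, 4, 10, 8, 11, 1, 3, 6, 9, 7], r−c [-4, 0, -1, -6, -3, -5, 6, 5, 3, 1, 4], r+c [6, 4, 7, 14, 13, 17, 8, 11, 15, 19, 18] are all distinct, so no two queens attack.

(1,5) (2,2) (3,4) (4,10) (5,8) (6,11) (7,1) (8,3) (9,6) (10,9) (11,7)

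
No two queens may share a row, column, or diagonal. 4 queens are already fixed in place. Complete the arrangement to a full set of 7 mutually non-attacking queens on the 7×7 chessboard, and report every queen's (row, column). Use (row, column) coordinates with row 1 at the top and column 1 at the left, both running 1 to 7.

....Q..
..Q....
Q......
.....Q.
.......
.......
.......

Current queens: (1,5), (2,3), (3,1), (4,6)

Row 5: attacked by (1,5)→{1,5}; (2,3)→{3,6}; (3,1)→{1,3}; (4,6)→{5,6,7}. Safe: 2, 4. Place at column 4.
Row 6: attacked by (1,5)→{5}; (2,3)→{3,7}; (3,1)→{1,4}; (4,6)→{4,6}; (5,4)→{3,4,5}. Safe: 2. Place at column 2.
Row 7: attacked by (1,5)→{5}; (2,3)→{3}; (3,1)→{1,5}; (4,6)→{3,6}; (5,4)→{2,4,6}; (6,2)→{1,2,3}. Safe: 7. Place at column 7.
Columns [5, 3, 1, 6, 4, 2, 7], r−c [-4, -1, 2, -2, 1, 4, 0], r+c [6, 5, 4, 10, 9, 8, 14] are all distinct, so no two queens attack.

(1,5) (2,3) (3,1) (4,6) (5,4) (6,2) (7,7)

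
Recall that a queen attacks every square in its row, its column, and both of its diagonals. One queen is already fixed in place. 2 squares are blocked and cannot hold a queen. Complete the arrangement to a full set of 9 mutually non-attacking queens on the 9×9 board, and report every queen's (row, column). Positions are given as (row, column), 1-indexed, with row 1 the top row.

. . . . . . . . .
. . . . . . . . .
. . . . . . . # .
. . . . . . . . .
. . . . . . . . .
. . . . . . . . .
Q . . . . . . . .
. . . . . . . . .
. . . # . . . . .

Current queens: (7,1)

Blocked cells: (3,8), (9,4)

(1,8) (2,4) (3,9) (4,3) (5,5) (6,7) (7,1) (8,6) (9,2)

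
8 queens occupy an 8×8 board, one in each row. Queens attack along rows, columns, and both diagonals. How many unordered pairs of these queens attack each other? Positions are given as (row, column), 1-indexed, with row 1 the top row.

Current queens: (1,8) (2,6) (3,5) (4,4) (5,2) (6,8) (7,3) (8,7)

5

Same column: (1,8)–(6,8) (column 8).
Same diagonal: (2,6)–(3,5) (|2−3| = |6−5| = 1); (2,6)–(4,4) (|2−4| = |6−4| = 2); (3,5)–(4,4) (|3−4| = |5−4| = 1); (3,5)–(6,8) (|3−6| = |5−8| = 3).
Total attacking pairs: 5.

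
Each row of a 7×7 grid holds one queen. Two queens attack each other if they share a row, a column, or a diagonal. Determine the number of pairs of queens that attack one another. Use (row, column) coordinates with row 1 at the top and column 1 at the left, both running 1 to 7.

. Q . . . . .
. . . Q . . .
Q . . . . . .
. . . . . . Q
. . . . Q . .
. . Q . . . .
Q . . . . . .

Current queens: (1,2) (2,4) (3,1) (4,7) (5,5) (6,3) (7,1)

1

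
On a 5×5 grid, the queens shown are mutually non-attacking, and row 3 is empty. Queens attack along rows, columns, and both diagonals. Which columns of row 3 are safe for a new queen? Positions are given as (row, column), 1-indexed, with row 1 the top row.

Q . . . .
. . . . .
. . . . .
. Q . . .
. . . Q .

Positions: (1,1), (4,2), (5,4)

columns 5

(1,1) attacks row 3 at column 1 and diagonals 3.
(4,2) attacks row 3 at column 2 and diagonals 1, 3.
(5,4) attacks row 3 at column 4 and diagonals 2.
Attacked columns: {1, 2, 3, 4}. Safe: {5}.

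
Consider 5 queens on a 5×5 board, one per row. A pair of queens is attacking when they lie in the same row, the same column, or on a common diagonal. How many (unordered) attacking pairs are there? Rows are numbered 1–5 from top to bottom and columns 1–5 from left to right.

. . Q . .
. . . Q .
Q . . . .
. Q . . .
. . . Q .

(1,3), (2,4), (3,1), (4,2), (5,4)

Same column: (2,4)–(5,4) (column 4).
Same diagonal: (1,3)–(2,4) (|1−2| = |3−4| = 1); (1,3)–(3,1) (|1−3| = |3−1| = 2); (2,4)–(4,2) (|2−4| = |4−2| = 2); (3,1)–(4,2) (|3−4| = |1−2| = 1).
Total attacking pairs: 5.

5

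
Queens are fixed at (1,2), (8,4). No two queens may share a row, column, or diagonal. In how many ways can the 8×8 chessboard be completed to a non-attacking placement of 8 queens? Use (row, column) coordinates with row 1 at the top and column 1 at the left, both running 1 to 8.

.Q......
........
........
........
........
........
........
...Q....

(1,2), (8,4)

3

Branch on row 2: col 5 → 1; col 6 → 0; col 7 → 1; col 8 → 1.
Sum: 1 + 0 + 1 + 1 = 3.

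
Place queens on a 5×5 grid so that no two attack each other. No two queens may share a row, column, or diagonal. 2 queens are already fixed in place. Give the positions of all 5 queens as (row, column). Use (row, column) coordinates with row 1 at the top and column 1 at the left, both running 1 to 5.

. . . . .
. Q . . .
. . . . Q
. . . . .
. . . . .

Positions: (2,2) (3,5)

Row 1: attacked by (2,2)→{1,2,3}; (3,5)→{3,5}. Safe: 4. Place at column 4.
Row 4: attacked by (1,4)→{1,4}; (2,2)→{2,4}; (3,5)→{4,5}. Safe: 3. Place at column 3.
Row 5: attacked by (1,4)→{4}; (2,2)→{2,5}; (3,5)→{3,5}; (4,3)→{2,3,4}. Safe: 1. Place at column 1.
Columns [4, 2, 5, 3, 1], r−c [-3, 0, -2, 1, 4], r+c [5, 4, 8, 7, 6] are all distinct, so no two queens attack.

(1,4) (2,2) (3,5) (4,3) (5,1)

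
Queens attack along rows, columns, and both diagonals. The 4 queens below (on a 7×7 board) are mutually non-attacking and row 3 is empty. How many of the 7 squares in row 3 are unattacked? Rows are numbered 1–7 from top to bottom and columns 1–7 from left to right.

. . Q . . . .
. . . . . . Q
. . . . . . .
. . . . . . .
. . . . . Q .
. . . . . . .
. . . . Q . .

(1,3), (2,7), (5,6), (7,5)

1

(1,3) attacks row 3 at column 3 and diagonals 1, 5.
(2,7) attacks row 3 at column 7 and diagonals 6.
(5,6) attacks row 3 at column 6 and diagonals 4.
(7,5) attacks row 3 at column 5 and diagonals 1.
Attacked columns: {1, 3, 4, 5, 6, 7}. Safe: {2}.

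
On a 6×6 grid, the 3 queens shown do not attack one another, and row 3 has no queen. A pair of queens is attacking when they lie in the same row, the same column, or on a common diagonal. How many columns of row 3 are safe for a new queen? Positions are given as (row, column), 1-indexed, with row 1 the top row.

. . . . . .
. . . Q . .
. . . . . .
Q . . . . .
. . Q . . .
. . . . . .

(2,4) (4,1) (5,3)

1

(2,4) attacks row 3 at column 4 and diagonals 3, 5.
(4,1) attacks row 3 at column 1 and diagonals 2.
(5,3) attacks row 3 at column 3 and diagonals 1, 5.
Attacked columns: {1, 2, 3, 4, 5}. Safe: {6}.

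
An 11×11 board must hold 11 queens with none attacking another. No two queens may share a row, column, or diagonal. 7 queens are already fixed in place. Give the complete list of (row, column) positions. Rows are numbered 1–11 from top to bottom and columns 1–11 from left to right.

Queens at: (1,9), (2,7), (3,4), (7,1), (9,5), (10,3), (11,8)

Row 4: attacked by (1,9)→{6,9}; (2,7)→{5,7,9}; (3,4)→{3,4,5}; (7,1)→{1,4}; (9,5)→{5,10}; (10,3)→{3,9}; (11,8)→{1,8}. Safe: 2, 11. Place at column 2.
Row 5: attacked by (1,9)→{5,9}; (2,7)→{4,7,10}; (3,4)→{2,4,6}; (4,2)→{1,2,3}; (7,1)→{1,3}; (9,5)→{1,5,9}; (10,3)→{3,8}; (11,8)→{2,8}. Safe: 11. Place at column 11.
Row 6: attacked by (1,9)→{4,9}; (2,7)→{3,7,11}; (3,4)→{1,4,7}; (4,2)→{2,4}; (5,11)→{10,11}; (7,1)→{1,2}; (9,5)→{2,5,8}; (10,3)→{3,7}; (11,8)→{3,8}. Safe: 6. Place at column 6.
Row 8: attacked by (1,9)→{2,9}; (2,7)→{1,7}; (3,4)→{4,9}; (4,2)→{2,6}; (5,11)→{8,11}; (6,6)→{4,6,8}; (7,1)→{1,2}; (9,5)→{4,5,6}; (10,3)→{1,3,5}; (11,8)→{5,8,11}. Safe: 10. Place at column 10.
Columns [9, 7, 4, 2, 11, 6, 1, 10, 5, 3, 8], r−c [-8, -5, -1, 2, -6, 0, 6, -2, 4, 7, 3], r+c [10, 9, 7, 6, 16, 12, 8, 18, 14, 13, 19] are all distinct, so no two queens attack.

(1,9) (2,7) (3,4) (4,2) (5,11) (6,6) (7,1) (8,10) (9,5) (10,3) (11,8)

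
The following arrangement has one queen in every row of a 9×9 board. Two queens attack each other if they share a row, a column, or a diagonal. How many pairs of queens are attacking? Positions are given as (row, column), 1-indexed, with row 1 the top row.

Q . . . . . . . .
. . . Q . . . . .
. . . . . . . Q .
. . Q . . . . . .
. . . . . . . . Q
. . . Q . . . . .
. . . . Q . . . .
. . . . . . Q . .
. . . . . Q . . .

Same column: (2,4)–(6,4) (column 4).
Same diagonal: (4,3)–(8,7) (|4−8| = |3−7| = 4); (6,4)–(7,5) (|6−7| = |4−5| = 1); (8,7)–(9,6) (|8−9| = |7−6| = 1).
Total attacking pairs: 4.

4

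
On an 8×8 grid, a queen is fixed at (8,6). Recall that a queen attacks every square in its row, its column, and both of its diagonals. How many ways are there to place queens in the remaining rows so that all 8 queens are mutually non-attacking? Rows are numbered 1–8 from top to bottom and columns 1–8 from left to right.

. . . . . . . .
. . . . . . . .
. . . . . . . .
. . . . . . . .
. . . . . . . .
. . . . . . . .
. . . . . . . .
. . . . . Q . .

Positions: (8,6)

Branch on row 1: col 1 → 0; col 2 → 0; col 3 → 5; col 4 → 4; col 5 → 3; col 7 → 2; col 8 → 2.
Sum: 0 + 0 + 5 + 4 + 3 + 2 + 2 = 16.

16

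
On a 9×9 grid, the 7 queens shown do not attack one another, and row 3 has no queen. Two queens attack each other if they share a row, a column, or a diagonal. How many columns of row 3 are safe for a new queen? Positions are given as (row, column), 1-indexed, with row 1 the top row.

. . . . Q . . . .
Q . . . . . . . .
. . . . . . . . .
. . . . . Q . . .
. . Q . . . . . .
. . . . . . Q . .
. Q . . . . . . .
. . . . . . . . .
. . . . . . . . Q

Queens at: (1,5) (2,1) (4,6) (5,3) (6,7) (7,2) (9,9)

1

(1,5) attacks row 3 at column 5 and diagonals 3, 7.
(2,1) attacks row 3 at column 1 and diagonals 2.
(4,6) attacks row 3 at column 6 and diagonals 5, 7.
(5,3) attacks row 3 at column 3 and diagonals 1, 5.
(6,7) attacks row 3 at column 7 and diagonals 4.
(7,2) attacks row 3 at column 2 and diagonals 6.
(9,9) attacks row 3 at column 9 and diagonals 3.
Attacked columns: {1, 2, 3, 4, 5, 6, 7, 9}. Safe: {8}.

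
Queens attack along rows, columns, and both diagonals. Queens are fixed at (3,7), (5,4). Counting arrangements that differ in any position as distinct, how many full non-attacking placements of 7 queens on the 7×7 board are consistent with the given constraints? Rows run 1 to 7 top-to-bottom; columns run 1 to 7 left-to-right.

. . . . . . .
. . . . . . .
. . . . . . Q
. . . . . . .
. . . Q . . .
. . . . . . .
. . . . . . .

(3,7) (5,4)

Branch on row 1: col 1 → 0; col 2 → 0; col 3 → 1; col 6 → 0.
Sum: 0 + 0 + 1 + 0 = 1.

1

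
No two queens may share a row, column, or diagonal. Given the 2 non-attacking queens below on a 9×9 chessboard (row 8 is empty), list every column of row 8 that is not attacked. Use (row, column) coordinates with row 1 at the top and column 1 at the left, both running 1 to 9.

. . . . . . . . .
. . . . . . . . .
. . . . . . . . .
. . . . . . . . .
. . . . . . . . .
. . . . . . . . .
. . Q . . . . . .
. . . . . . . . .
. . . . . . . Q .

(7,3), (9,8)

columns 1, 5, 6

(7,3) attacks row 8 at column 3 and diagonals 2, 4.
(9,8) attacks row 8 at column 8 and diagonals 7, 9.
Attacked columns: {2, 3, 4, 7, 8, 9}. Safe: {1, 5, 6}.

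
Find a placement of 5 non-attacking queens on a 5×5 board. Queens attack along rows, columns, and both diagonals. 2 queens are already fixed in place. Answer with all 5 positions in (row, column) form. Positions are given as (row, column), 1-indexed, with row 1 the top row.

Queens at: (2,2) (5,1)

(1,4) (2,2) (3,5) (4,3) (5,1)

Row 1: attacked by (2,2)→{1,2,3}; (5,1)→{1,5}. Safe: 4. Place at column 4.
Row 3: attacked by (1,4)→{2,4}; (2,2)→{1,2,3}; (5,1)→{1,3}. Safe: 5. Place at column 5.
Row 4: attacked by (1,4)→{1,4}; (2,2)→{2,4}; (3,5)→{4,5}; (5,1)→{1,2}. Safe: 3. Place at column 3.
Columns [4, 2, 5, 3, 1], r−c [-3, 0, -2, 1, 4], r+c [5, 4, 8, 7, 6] are all distinct, so no two queens attack.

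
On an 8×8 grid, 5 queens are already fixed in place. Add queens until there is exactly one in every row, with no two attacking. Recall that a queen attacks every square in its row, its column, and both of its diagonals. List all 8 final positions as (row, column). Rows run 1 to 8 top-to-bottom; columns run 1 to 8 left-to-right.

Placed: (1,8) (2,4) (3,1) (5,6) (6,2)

Row 4: attacked by (1,8)→{5,8}; (2,4)→{2,4,6}; (3,1)→{1,2}; (5,6)→{5,6,7}; (6,2)→{2,4}. Safe: 3. Place at column 3.
Row 7: attacked by (1,8)→{2,8}; (2,4)→{4}; (3,1)→{1,5}; (4,3)→{3,6}; (5,6)→{4,6,8}; (6,2)→{1,2,3}. Safe: 7. Place at column 7.
Row 8: attacked by (1,8)→{1,8}; (2,4)→{4}; (3,1)→{1,6}; (4,3)→{3,7}; (5,6)→{3,6}; (6,2)→{2,4}; (7,7)→{6,7,8}. Safe: 5. Place at column 5.
Columns [8, 4, 1, 3, 6, 2, 7, 5], r−c [-7, -2, 2, 1, -1, 4, 0, 3], r+c [9, 6, 4, 7, 11, 8, 14, 13] are all distinct, so no two queens attack.

(1,8) (2,4) (3,1) (4,3) (5,6) (6,2) (7,7) (8,5)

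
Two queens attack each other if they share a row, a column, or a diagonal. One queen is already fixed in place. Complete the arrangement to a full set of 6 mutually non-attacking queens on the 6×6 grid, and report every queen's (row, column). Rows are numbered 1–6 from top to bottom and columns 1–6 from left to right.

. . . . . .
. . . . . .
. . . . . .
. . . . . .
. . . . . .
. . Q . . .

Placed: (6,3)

(1,4) (2,1) (3,5) (4,2) (5,6) (6,3)

Row 1: attacked by (6,3)→{3}. Safe: 1, 2, 4, 5, 6. Place at column 4.
Row 2: attacked by (1,4)→{3,4,5}; (6,3)→{3}. Safe: 1, 2, 6. Place at column 1.
Row 3: attacked by (1,4)→{2,4,6}; (2,1)→{1,2}; (6,3)→{3,6}. Safe: 5. Place at column 5.
Row 4: attacked by (1,4)→{1,4}; (2,1)→{1,3}; (3,5)→{4,5,6}; (6,3)→{1,3,5}. Safe: 2. Place at column 2.
Row 5: attacked by (1,4)→{4}; (2,1)→{1,4}; (3,5)→{3,5}; (4,2)→{1,2,3}; (6,3)→{2,3,4}. Safe: 6. Place at column 6.
Columns [4, 1, 5, 2, 6, 3], r−c [-3, 1, -2, 2, -1, 3], r+c [5, 3, 8, 6, 11, 9] are all distinct, so no two queens attack.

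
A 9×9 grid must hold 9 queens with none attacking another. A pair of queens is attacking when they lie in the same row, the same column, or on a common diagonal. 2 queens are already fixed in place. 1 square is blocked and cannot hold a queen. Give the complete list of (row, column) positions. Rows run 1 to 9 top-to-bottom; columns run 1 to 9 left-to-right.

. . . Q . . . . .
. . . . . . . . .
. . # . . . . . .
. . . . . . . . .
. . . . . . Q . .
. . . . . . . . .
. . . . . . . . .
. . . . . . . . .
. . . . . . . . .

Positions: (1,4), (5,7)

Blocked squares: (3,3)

(1,4) (2,8) (3,1) (4,5) (5,7) (6,2) (7,6) (8,3) (9,9)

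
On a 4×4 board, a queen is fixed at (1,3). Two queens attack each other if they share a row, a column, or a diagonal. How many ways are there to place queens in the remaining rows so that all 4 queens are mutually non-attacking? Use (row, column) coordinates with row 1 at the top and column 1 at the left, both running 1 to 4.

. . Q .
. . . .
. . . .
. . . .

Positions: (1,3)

1

Branch on row 2: col 1 → 1.
Sum: 1 = 1.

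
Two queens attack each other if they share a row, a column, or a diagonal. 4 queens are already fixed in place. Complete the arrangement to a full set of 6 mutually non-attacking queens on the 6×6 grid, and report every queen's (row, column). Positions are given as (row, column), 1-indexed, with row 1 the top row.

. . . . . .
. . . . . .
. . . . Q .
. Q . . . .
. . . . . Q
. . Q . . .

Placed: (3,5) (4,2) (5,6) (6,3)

(1,4) (2,1) (3,5) (4,2) (5,6) (6,3)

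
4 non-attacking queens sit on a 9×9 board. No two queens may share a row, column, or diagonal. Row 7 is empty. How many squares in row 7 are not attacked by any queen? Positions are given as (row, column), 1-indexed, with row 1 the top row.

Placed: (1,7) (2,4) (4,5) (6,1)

(1,7) attacks row 7 at column 7 and diagonals 1.
(2,4) attacks row 7 at column 4 and diagonals 9.
(4,5) attacks row 7 at column 5 and diagonals 2, 8.
(6,1) attacks row 7 at column 1 and diagonals 2.
Attacked columns: {1, 2, 4, 5, 7, 8, 9}. Safe: {3, 6}.

2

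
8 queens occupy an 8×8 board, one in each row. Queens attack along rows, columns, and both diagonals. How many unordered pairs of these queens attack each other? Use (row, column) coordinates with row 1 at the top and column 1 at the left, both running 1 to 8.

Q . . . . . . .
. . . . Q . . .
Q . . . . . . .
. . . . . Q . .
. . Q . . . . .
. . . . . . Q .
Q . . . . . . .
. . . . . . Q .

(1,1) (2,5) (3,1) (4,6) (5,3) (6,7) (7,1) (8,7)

6

Same column: (1,1)–(3,1) (column 1); (1,1)–(7,1) (column 1); (3,1)–(7,1) (column 1); (6,7)–(8,7) (column 7).
Same diagonal: (3,1)–(5,3) (|3−5| = |1−3| = 2); (5,3)–(7,1) (|5−7| = |3−1| = 2).
Total attacking pairs: 6.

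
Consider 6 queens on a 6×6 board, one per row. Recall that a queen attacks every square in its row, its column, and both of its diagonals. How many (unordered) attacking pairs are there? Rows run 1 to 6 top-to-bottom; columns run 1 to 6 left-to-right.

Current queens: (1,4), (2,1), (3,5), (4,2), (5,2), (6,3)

Same column: (4,2)–(5,2) (column 2).
Same diagonal: (5,2)–(6,3) (|5−6| = |2−3| = 1).
Total attacking pairs: 2.

2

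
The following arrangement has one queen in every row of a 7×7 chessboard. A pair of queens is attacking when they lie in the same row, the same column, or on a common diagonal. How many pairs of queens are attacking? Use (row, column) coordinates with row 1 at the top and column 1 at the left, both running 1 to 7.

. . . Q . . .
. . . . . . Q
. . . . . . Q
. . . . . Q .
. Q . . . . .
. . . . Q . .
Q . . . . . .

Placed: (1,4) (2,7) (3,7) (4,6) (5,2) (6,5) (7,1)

Same column: (2,7)–(3,7) (column 7).
Same diagonal: (3,7)–(4,6) (|3−4| = |7−6| = 1).
Total attacking pairs: 2.

2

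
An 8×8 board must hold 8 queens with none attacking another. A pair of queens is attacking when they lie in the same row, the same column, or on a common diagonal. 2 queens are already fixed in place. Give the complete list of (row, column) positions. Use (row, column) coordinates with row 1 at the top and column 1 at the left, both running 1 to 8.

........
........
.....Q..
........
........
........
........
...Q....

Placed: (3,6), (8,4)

Row 1: attacked by (3,6)→{4,6,8}; (8,4)→{4}. Safe: 1, 2, 3, 5, 7. Place at column 2.
Row 2: attacked by (1,2)→{1,2,3}; (3,6)→{5,6,7}; (8,4)→{4}. Safe: 8. Place at column 8.
Row 4: attacked by (1,2)→{2,5}; (2,8)→{6,8}; (3,6)→{5,6,7}; (8,4)→{4,8}. Safe: 1, 3. Place at column 1.
Row 5: attacked by (1,2)→{2,6}; (2,8)→{5,8}; (3,6)→{4,6,8}; (4,1)→{1,2}; (8,4)→{1,4,7}. Safe: 3. Place at column 3.
Row 6: attacked by (1,2)→{2,7}; (2,8)→{4,8}; (3,6)→{3,6}; (4,1)→{1,3}; (5,3)→{2,3,4}; (8,4)→{2,4,6}. Safe: 5. Place at column 5.
Row 7: attacked by (1,2)→{2,8}; (2,8)→{3,8}; (3,6)→{2,6}; (4,1)→{1,4}; (5,3)→{1,3,5}; (6,5)→{4,5,6}; (8,4)→{3,4,5}. Safe: 7. Place at column 7.
Columns [2, 8, 6, 1, 3, 5, 7, 4], r−c [-1, -6, -3, 3, 2, 1, 0, 4], r+c [3, 10, 9, 5, 8, 11, 14, 12] are all distinct, so no two queens attack.

(1,2) (2,8) (3,6) (4,1) (5,3) (6,5) (7,7) (8,4)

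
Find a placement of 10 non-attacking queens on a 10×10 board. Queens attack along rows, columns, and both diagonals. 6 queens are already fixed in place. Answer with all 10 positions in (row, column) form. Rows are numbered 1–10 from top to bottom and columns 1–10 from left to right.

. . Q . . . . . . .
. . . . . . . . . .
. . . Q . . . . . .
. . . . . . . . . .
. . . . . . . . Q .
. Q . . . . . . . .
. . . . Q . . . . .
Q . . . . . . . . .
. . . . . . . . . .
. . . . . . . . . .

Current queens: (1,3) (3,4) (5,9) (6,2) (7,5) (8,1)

Row 2: attacked by (1,3)→{2,3,4}; (3,4)→{3,4,5}; (5,9)→{6,9}; (6,2)→{2,6}; (7,5)→{5,10}; (8,1)→{1,7}. Safe: 8. Place at column 8.
Row 4: attacked by (1,3)→{3,6}; (2,8)→{6,8,10}; (3,4)→{3,4,5}; (5,9)→{8,9,10}; (6,2)→{2,4}; (7,5)→{2,5,8}; (8,1)→{1,5}. Safe: 7. Place at column 7.
Row 9: attacked by (1,3)→{3}; (2,8)→{1,8}; (3,4)→{4,10}; (4,7)→{2,7}; (5,9)→{5,9}; (6,2)→{2,5}; (7,5)→{3,5,7}; (8,1)→{1,2}. Safe: 6. Place at column 6.
Row 10: attacked by (1,3)→{3}; (2,8)→{8}; (3,4)→{4}; (4,7)→{1,7}; (5,9)→{4,9}; (6,2)→{2,6}; (7,5)→{2,5,8}; (8,1)→{1,3}; (9,6)→{5,6,7}. Safe: 10. Place at column 10.
Columns [3, 8, 4, 7, 9, 2, 5, 1, 6, 10], r−c [-2, -6, -1, -3, -4, 4, 2, 7, 3, 0], r+c [4, 10, 7, 11, 14, 8, 12, 9, 15, 20] are all distinct, so no two queens attack.

(1,3) (2,8) (3,4) (4,7) (5,9) (6,2) (7,5) (8,1) (9,6) (10,10)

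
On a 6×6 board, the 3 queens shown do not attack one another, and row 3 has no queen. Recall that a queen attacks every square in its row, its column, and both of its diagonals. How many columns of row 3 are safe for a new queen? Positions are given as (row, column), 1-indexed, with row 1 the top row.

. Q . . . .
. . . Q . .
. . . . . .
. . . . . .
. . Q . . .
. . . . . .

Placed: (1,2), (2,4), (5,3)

1

(1,2) attacks row 3 at column 2 and diagonals 4.
(2,4) attacks row 3 at column 4 and diagonals 3, 5.
(5,3) attacks row 3 at column 3 and diagonals 1, 5.
Attacked columns: {1, 2, 3, 4, 5}. Safe: {6}.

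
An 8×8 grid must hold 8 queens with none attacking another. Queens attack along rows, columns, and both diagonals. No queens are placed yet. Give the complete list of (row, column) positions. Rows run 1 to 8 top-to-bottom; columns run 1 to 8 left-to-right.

Row 1: Safe: 1, 2, 3, 4, 5, 6, 7, 8. Place at column 3.
Row 2: attacked by (1,3)→{2,3,4}. Safe: 1, 5, 6, 7, 8. Place at column 7.
Row 3: attacked by (1,3)→{1,3,5}; (2,7)→{6,7,8}. Safe: 2, 4. Place at column 2.
Row 4: attacked by (1,3)→{3,6}; (2,7)→{5,7}; (3,2)→{1,2,3}. Safe: 4, 8. Place at column 8.
Row 5: attacked by (1,3)→{3,7}; (2,7)→{4,7}; (3,2)→{2,4}; (4,8)→{7,8}. Safe: 1, 5, 6. Place at column 6.
Row 6: attacked by (1,3)→{3,8}; (2,7)→{3,7}; (3,2)→{2,5}; (4,8)→{6,8}; (5,6)→{5,6,7}. Safe: 1, 4. Place at column 4.
Row 7: attacked by (1,3)→{3}; (2,7)→{2,7}; (3,2)→{2,6}; (4,8)→{5,8}; (5,6)→{4,6,8}; (6,4)→{3,4,5}. Safe: 1. Place at column 1.
Row 8: attacked by (1,3)→{3}; (2,7)→{1,7}; (3,2)→{2,7}; (4,8)→{4,8}; (5,6)→{3,6}; (6,4)→{2,4,6}; (7,1)→{1,2}. Safe: 5. Place at column 5.
Columns [3, 7, 2, 8, 6, 4, 1, 5], r−c [-2, -5, 1, -4, -1, 2, 6, 3], r+c [4, 9, 5, 12, 11, 10, 8, 13] are all distinct, so no two queens attack.

(1,3) (2,7) (3,2) (4,8) (5,6) (6,4) (7,1) (8,5)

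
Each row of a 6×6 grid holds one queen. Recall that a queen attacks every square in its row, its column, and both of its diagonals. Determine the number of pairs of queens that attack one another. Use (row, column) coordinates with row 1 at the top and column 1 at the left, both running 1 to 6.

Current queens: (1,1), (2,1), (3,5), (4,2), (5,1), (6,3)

4

Same column: (1,1)–(2,1) (column 1); (1,1)–(5,1) (column 1); (2,1)–(5,1) (column 1).
Same diagonal: (4,2)–(5,1) (|4−5| = |2−1| = 1).
Total attacking pairs: 4.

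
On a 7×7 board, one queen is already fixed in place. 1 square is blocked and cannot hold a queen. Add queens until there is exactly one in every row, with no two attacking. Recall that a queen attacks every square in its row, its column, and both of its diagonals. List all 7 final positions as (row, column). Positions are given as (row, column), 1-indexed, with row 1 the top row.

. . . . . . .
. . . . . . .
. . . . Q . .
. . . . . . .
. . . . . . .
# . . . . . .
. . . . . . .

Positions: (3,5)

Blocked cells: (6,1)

(1,1) (2,3) (3,5) (4,7) (5,2) (6,4) (7,6)

Row 1: attacked by (3,5)→{3,5,7}. Safe: 1, 2, 4, 6. Place at column 1.
Row 2: attacked by (1,1)→{1,2}; (3,5)→{4,5,6}. Safe: 3, 7. Place at column 3.
Row 4: attacked by (1,1)→{1,4}; (2,3)→{1,3,5}; (3,5)→{4,5,6}. Safe: 2, 7. Place at column 7.
Row 5: attacked by (1,1)→{1,5}; (2,3)→{3,6}; (3,5)→{3,5,7}; (4,7)→{6,7}. Safe: 2, 4. Place at column 2.
Row 6: attacked by (1,1)→{1,6}; (2,3)→{3,7}; (3,5)→{2,5}; (4,7)→{5,7}; (5,2)→{1,2,3}. Blocked: 1. Safe: 4. Place at column 4.
Row 7: attacked by (1,1)→{1,7}; (2,3)→{3}; (3,5)→{1,5}; (4,7)→{4,7}; (5,2)→{2,4}; (6,4)→{3,4,5}. Safe: 6. Place at column 6.
Columns [1, 3, 5, 7, 2, 4, 6], r−c [0, -1, -2, -3, 3, 2, 1], r+c [2, 5, 8, 11, 7, 10, 13] are all distinct, so no two queens attack.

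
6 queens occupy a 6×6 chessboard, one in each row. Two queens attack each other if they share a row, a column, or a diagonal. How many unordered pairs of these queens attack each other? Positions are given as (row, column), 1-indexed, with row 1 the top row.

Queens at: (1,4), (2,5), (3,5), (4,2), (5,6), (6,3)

2

Same column: (2,5)–(3,5) (column 5).
Same diagonal: (1,4)–(2,5) (|1−2| = |4−5| = 1).
Total attacking pairs: 2.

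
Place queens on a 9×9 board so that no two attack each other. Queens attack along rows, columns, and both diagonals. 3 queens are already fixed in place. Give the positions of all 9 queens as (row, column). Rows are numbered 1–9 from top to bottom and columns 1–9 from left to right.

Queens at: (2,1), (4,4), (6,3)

Row 1: attacked by (2,1)→{1,2}; (4,4)→{1,4,7}; (6,3)→{3,8}. Safe: 5, 6, 9. Place at column 6.
Row 3: attacked by (1,6)→{4,6,8}; (2,1)→{1,2}; (4,4)→{3,4,5}; (6,3)→{3,6}. Safe: 7, 9. Place at column 7.
Row 5: attacked by (1,6)→{2,6}; (2,1)→{1,4}; (3,7)→{5,7,9}; (4,4)→{3,4,5}; (6,3)→{2,3,4}. Safe: 8. Place at column 8.
Row 7: attacked by (1,6)→{6}; (2,1)→{1,6}; (3,7)→{3,7}; (4,4)→{1,4,7}; (5,8)→{6,8}; (6,3)→{2,3,4}. Safe: 5, 9. Place at column 5.
Row 8: attacked by (1,6)→{6}; (2,1)→{1,7}; (3,7)→{2,7}; (4,4)→{4,8}; (5,8)→{5,8}; (6,3)→{1,3,5}; (7,5)→{4,5,6}. Safe: 9. Place at column 9.
Row 9: attacked by (1,6)→{6}; (2,1)→{1,8}; (3,7)→{1,7}; (4,4)→{4,9}; (5,8)→{4,8}; (6,3)→{3,6}; (7,5)→{3,5,7}; (8,9)→{8,9}. Safe: 2. Place at column 2.
Columns [6, 1, 7, 4, 8, 3, 5, 9, 2], r−c [-5, 1, -4, 0, -3, 3, 2, -1, 7], r+c [7, 3, 10, 8, 13, 9, 12, 17, 11] are all distinct, so no two queens attack.

(1,6) (2,1) (3,7) (4,4) (5,8) (6,3) (7,5) (8,9) (9,2)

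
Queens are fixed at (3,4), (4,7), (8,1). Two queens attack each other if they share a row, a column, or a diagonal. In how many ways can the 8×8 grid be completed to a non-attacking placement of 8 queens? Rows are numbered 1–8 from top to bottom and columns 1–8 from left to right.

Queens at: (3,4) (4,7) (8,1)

Branch on row 1: col 3 → 0; col 5 → 1.
Sum: 0 + 1 = 1.

1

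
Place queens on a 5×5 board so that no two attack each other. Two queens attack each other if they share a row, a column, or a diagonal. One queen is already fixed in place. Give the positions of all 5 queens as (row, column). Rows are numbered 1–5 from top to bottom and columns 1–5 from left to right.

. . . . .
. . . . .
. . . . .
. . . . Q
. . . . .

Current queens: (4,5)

(1,4) (2,1) (3,3) (4,5) (5,2)

Row 1: attacked by (4,5)→{2,5}. Safe: 1, 3, 4. Place at column 4.
Row 2: attacked by (1,4)→{3,4,5}; (4,5)→{3,5}. Safe: 1, 2. Place at column 1.
Row 3: attacked by (1,4)→{2,4}; (2,1)→{1,2}; (4,5)→{4,5}. Safe: 3. Place at column 3.
Row 5: attacked by (1,4)→{4}; (2,1)→{1,4}; (3,3)→{1,3,5}; (4,5)→{4,5}. Safe: 2. Place at column 2.
Columns [4, 1, 3, 5, 2], r−c [-3, 1, 0, -1, 3], r+c [5, 3, 6, 9, 7] are all distinct, so no two queens attack.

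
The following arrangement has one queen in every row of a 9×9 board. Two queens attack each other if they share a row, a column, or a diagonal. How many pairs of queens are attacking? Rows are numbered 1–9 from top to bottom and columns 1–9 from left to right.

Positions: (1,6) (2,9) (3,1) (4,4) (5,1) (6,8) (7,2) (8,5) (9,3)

1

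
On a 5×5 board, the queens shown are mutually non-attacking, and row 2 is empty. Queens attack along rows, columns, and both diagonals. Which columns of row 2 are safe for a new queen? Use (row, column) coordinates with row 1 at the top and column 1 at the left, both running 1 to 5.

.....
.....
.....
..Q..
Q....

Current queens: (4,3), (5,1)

(4,3) attacks row 2 at column 3 and diagonals 1, 5.
(5,1) attacks row 2 at column 1 and diagonals 4.
Attacked columns: {1, 3, 4, 5}. Safe: {2}.

columns 2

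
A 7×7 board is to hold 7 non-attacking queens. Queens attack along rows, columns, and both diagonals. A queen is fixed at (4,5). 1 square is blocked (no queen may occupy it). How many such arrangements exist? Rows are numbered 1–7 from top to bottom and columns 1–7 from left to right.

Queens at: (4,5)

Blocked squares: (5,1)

Branch on row 1: col 1 → 0; col 3 → 0; col 4 → 1; col 6 → 1; col 7 → 1.
Sum: 0 + 0 + 1 + 1 + 1 = 3.

3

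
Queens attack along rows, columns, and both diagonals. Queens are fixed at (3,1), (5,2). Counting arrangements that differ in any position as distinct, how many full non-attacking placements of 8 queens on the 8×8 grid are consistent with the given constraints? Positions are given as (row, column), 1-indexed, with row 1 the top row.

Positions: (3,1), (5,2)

Branch on row 1: col 4 → 1; col 5 → 2; col 7 → 0; col 8 → 1.
Sum: 1 + 2 + 0 + 1 = 4.

4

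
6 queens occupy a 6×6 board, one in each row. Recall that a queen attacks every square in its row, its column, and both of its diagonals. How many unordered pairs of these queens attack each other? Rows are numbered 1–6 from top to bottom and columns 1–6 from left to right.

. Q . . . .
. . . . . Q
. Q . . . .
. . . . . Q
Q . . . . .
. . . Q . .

3

Same column: (1,2)–(3,2) (column 2); (2,6)–(4,6) (column 6).
Same diagonal: (4,6)–(6,4) (|4−6| = |6−4| = 2).
Total attacking pairs: 3.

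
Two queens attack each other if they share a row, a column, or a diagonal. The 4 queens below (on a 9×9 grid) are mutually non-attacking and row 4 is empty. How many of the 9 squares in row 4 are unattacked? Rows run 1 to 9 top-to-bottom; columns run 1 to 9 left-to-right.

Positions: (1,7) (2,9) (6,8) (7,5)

2

(1,7) attacks row 4 at column 7 and diagonals 4.
(2,9) attacks row 4 at column 9 and diagonals 7.
(6,8) attacks row 4 at column 8 and diagonals 6.
(7,5) attacks row 4 at column 5 and diagonals 2, 8.
Attacked columns: {2, 4, 5, 6, 7, 8, 9}. Safe: {1, 3}.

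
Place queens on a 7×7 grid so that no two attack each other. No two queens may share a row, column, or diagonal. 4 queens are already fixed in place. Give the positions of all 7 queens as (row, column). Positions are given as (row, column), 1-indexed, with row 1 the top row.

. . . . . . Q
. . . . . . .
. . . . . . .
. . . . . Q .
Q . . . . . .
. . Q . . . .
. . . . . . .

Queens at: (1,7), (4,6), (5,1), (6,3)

(1,7) (2,2) (3,4) (4,6) (5,1) (6,3) (7,5)

Row 2: attacked by (1,7)→{6,7}; (4,6)→{4,6}; (5,1)→{1,4}; (6,3)→{3,7}. Safe: 2, 5. Place at column 2.
Row 3: attacked by (1,7)→{5,7}; (2,2)→{1,2,3}; (4,6)→{5,6,7}; (5,1)→{1,3}; (6,3)→{3,6}. Safe: 4. Place at column 4.
Row 7: attacked by (1,7)→{1,7}; (2,2)→{2,7}; (3,4)→{4}; (4,6)→{3,6}; (5,1)→{1,3}; (6,3)→{2,3,4}. Safe: 5. Place at column 5.
Columns [7, 2, 4, 6, 1, 3, 5], r−c [-6, 0, -1, -2, 4, 3, 2], r+c [8, 4, 7, 10, 6, 9, 12] are all distinct, so no two queens attack.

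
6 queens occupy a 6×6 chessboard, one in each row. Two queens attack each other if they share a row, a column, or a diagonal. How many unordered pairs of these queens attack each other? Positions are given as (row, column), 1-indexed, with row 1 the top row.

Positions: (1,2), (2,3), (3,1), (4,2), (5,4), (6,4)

Same column: (1,2)–(4,2) (column 2); (5,4)–(6,4) (column 4).
Same diagonal: (1,2)–(2,3) (|1−2| = |2−3| = 1); (3,1)–(4,2) (|3−4| = |1−2| = 1); (3,1)–(6,4) (|3−6| = |1−4| = 3); (4,2)–(6,4) (|4−6| = |2−4| = 2).
Total attacking pairs: 6.

6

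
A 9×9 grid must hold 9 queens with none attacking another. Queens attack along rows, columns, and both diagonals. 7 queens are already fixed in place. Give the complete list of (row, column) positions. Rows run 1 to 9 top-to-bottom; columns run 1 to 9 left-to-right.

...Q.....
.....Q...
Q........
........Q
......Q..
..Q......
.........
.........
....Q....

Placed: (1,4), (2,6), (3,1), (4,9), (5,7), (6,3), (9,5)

(1,4) (2,6) (3,1) (4,9) (5,7) (6,3) (7,8) (8,2) (9,5)

Row 7: attacked by (1,4)→{4}; (2,6)→{1,6}; (3,1)→{1,5}; (4,9)→{6,9}; (5,7)→{5,7,9}; (6,3)→{2,3,4}; (9,5)→{3,5,7}. Safe: 8. Place at column 8.
Row 8: attacked by (1,4)→{4}; (2,6)→{6}; (3,1)→{1,6}; (4,9)→{5,9}; (5,7)→{4,7}; (6,3)→{1,3,5}; (7,8)→{7,8,9}; (9,5)→{4,5,6}. Safe: 2. Place at column 2.
Columns [4, 6, 1, 9, 7, 3, 8, 2, 5], r−c [-3, -4, 2, -5, -2, 3, -1, 6, 4], r+c [5, 8, 4, 13, 12, 9, 15, 10, 14] are all distinct, so no two queens attack.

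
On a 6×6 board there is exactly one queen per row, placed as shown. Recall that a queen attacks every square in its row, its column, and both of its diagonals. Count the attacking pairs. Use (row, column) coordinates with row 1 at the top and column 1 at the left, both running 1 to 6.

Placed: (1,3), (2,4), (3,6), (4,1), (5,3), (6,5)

2

Same column: (1,3)–(5,3) (column 3).
Same diagonal: (1,3)–(2,4) (|1−2| = |3−4| = 1).
Total attacking pairs: 2.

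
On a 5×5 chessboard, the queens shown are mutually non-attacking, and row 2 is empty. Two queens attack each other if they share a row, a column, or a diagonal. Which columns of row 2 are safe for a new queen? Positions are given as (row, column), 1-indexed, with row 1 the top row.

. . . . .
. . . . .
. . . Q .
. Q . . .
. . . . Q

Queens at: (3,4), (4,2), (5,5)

columns 1

(3,4) attacks row 2 at column 4 and diagonals 3, 5.
(4,2) attacks row 2 at column 2 and diagonals 4.
(5,5) attacks row 2 at column 5 and diagonals 2.
Attacked columns: {2, 3, 4, 5}. Safe: {1}.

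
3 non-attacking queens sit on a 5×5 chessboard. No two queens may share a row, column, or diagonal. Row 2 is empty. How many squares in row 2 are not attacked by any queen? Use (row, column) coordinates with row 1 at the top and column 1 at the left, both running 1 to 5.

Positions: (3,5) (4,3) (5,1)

1

(3,5) attacks row 2 at column 5 and diagonals 4.
(4,3) attacks row 2 at column 3 and diagonals 1, 5.
(5,1) attacks row 2 at column 1 and diagonals 4.
Attacked columns: {1, 3, 4, 5}. Safe: {2}.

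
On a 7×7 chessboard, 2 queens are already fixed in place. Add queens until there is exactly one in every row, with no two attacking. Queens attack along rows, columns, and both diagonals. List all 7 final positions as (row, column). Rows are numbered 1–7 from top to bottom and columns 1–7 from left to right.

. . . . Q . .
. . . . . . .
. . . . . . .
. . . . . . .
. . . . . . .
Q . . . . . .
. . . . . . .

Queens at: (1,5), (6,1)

Row 2: attacked by (1,5)→{4,5,6}; (6,1)→{1,5}. Safe: 2, 3, 7. Place at column 7.
Row 3: attacked by (1,5)→{3,5,7}; (2,7)→{6,7}; (6,1)→{1,4}. Safe: 2. Place at column 2.
Row 4: attacked by (1,5)→{2,5}; (2,7)→{5,7}; (3,2)→{1,2,3}; (6,1)→{1,3}. Safe: 4, 6. Place at column 4.
Row 5: attacked by (1,5)→{1,5}; (2,7)→{4,7}; (3,2)→{2,4}; (4,4)→{3,4,5}; (6,1)→{1,2}. Safe: 6. Place at column 6.
Row 7: attacked by (1,5)→{5}; (2,7)→{2,7}; (3,2)→{2,6}; (4,4)→{1,4,7}; (5,6)→{4,6}; (6,1)→{1,2}. Safe: 3. Place at column 3.
Columns [5, 7, 2, 4, 6, 1, 3], r−c [-4, -5, 1, 0, -1, 5, 4], r+c [6, 9, 5, 8, 11, 7, 10] are all distinct, so no two queens attack.

(1,5) (2,7) (3,2) (4,4) (5,6) (6,1) (7,3)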